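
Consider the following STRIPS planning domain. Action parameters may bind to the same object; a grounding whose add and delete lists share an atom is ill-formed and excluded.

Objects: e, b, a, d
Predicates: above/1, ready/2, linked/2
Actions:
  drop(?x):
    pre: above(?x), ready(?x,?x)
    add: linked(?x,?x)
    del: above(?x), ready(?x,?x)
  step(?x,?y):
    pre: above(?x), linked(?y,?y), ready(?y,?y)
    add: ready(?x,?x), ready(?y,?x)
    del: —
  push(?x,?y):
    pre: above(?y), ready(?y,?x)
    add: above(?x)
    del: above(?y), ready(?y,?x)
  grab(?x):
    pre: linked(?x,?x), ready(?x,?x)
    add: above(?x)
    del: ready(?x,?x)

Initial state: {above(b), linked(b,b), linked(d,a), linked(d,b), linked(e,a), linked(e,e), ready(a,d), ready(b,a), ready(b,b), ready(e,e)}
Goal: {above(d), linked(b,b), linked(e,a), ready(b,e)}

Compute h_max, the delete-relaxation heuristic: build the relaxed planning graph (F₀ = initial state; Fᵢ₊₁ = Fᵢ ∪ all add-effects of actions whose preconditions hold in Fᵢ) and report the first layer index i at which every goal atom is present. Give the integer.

2

F0 = init (10 atoms)
F1 = F0 ∪ {above(a), above(e), ready(e,b)}  (13 atoms)
F2 = F1 ∪ {above(d), ready(a,a), ready(b,e), ready(e,a)}  (17 atoms)
goal ⊆ F2  ⇒  h_max = 2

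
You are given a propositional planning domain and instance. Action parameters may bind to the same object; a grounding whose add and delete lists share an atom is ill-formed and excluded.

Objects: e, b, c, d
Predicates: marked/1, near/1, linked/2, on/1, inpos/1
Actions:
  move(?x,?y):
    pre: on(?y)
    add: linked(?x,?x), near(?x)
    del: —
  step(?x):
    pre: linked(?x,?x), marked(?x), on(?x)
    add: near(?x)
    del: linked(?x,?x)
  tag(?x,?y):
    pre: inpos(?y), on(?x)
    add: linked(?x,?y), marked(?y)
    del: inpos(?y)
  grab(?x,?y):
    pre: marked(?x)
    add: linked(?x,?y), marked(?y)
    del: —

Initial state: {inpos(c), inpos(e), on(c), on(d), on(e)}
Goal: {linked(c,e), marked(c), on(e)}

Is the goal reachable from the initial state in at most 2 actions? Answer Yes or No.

1. tag(e,c)  →  {inpos(e), linked(e,c), marked(c), on(c), on(d), on(e)}
2. tag(c,e)  →  {linked(c,e), linked(e,c), marked(c), marked(e), on(c), on(d), on(e)}
optimal plan length = 2; 2 ≤ 2

Yes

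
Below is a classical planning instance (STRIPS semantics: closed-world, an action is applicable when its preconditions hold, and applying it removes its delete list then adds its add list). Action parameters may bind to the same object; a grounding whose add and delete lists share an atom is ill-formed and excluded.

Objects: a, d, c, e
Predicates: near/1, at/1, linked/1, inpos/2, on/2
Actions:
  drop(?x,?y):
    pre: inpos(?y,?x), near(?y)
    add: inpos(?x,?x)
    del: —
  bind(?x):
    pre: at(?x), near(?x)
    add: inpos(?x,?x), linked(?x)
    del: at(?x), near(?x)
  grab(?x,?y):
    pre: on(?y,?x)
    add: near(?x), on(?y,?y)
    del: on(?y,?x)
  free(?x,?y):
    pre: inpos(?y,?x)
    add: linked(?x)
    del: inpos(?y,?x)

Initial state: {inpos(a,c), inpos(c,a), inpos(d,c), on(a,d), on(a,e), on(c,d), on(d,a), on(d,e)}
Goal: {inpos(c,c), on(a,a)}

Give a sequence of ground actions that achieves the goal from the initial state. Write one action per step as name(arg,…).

grab(d,a); drop(c,d)

1. grab(d,a)  →  {inpos(a,c), inpos(c,a), inpos(d,c), near(d), on(a,a), on(a,e), on(c,d), on(d,a), on(d,e)}
2. drop(c,d)  →  {inpos(a,c), inpos(c,a), inpos(c,c), inpos(d,c), near(d), on(a,a), on(a,e), on(c,d), on(d,a), on(d,e)}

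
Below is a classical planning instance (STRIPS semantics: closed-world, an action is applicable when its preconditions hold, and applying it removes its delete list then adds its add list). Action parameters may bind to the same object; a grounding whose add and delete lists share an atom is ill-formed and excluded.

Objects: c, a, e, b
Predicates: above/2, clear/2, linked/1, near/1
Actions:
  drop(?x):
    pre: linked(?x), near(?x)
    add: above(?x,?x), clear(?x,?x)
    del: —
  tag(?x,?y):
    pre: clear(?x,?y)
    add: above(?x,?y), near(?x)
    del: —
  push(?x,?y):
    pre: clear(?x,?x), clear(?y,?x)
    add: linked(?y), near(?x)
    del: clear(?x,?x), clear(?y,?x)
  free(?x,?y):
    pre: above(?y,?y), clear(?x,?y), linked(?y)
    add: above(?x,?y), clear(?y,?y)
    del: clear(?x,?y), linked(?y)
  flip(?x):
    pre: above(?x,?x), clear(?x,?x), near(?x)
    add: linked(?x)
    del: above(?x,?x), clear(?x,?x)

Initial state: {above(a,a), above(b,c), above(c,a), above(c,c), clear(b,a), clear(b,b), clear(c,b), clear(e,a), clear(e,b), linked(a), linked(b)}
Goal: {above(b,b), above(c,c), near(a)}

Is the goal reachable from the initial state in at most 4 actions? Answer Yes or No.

1. tag(b,b)  →  {above(a,a), above(b,b), above(b,c), above(c,a), above(c,c), clear(b,a), clear(b,b), clear(c,b), clear(e,a), clear(e,b), linked(a), linked(b), near(b)}
2. free(e,a)  →  {above(a,a), above(b,b), above(b,c), above(c,a), above(c,c), above(e,a), clear(a,a), clear(b,a), clear(b,b), clear(c,b), clear(e,b), linked(b), near(b)}
3. tag(a,a)  →  {above(a,a), above(b,b), above(b,c), above(c,a), above(c,c), above(e,a), clear(a,a), clear(b,a), clear(b,b), clear(c,b), clear(e,b), linked(b), near(a), near(b)}
optimal plan length = 3; 3 ≤ 4

Yes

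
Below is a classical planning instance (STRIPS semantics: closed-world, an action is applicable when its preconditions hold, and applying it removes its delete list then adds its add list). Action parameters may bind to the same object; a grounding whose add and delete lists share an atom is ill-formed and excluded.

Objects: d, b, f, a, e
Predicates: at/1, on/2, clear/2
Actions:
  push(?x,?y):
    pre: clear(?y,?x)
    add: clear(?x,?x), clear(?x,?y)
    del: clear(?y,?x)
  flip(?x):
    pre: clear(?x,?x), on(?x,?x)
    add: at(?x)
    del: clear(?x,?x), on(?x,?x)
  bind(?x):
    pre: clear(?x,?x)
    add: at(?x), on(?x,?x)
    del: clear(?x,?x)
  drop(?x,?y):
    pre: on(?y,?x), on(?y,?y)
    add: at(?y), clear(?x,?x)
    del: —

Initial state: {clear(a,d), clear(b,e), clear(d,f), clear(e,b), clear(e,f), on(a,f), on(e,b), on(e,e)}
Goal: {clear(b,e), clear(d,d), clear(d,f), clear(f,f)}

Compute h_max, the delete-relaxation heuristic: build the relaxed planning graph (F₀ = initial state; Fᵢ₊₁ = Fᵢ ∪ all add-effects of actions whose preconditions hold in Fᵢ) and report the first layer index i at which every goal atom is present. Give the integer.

1

F0 = init (8 atoms)
F1 = F0 ∪ {at(e), clear(b,b), clear(d,a), clear(d,d), clear(e,e), clear(f,d), clear(f,e), clear(f,f)}  (16 atoms)
goal ⊆ F1  ⇒  h_max = 1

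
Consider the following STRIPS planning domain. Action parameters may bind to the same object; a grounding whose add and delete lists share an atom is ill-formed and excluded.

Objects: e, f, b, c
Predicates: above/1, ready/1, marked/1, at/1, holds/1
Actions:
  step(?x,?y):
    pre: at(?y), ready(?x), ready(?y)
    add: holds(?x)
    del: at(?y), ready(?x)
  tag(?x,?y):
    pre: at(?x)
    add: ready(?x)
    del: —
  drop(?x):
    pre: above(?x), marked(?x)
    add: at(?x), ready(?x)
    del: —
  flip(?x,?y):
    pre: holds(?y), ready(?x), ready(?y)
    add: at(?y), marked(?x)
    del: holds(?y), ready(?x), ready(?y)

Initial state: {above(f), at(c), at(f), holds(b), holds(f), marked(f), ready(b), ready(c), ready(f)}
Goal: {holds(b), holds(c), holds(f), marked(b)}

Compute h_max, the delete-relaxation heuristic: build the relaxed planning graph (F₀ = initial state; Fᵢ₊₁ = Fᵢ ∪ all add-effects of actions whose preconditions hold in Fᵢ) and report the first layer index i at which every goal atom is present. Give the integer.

1

F0 = init (9 atoms)
F1 = F0 ∪ {at(b), holds(c), marked(b), marked(c)}  (13 atoms)
goal ⊆ F1  ⇒  h_max = 1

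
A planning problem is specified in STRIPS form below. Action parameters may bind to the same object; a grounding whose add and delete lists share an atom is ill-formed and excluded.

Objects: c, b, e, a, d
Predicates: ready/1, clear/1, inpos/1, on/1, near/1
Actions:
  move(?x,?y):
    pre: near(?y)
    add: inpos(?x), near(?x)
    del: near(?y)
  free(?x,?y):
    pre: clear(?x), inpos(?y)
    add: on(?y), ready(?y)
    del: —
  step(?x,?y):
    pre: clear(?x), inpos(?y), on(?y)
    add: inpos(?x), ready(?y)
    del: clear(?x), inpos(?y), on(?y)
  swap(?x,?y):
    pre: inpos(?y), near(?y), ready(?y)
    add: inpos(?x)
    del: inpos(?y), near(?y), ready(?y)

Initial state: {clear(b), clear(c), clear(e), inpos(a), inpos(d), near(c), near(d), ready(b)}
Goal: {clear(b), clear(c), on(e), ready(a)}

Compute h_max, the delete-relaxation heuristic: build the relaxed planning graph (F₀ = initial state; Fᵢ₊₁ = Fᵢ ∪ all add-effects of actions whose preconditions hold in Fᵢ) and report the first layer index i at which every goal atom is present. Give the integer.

2

F0 = init (8 atoms)
F1 = F0 ∪ {inpos(b), inpos(c), inpos(e), near(a), near(b), near(e), on(a), on(d), ready(a), ready(d)}  (18 atoms)
F2 = F1 ∪ {on(b), on(c), on(e), ready(c), ready(e)}  (23 atoms)
goal ⊆ F2  ⇒  h_max = 2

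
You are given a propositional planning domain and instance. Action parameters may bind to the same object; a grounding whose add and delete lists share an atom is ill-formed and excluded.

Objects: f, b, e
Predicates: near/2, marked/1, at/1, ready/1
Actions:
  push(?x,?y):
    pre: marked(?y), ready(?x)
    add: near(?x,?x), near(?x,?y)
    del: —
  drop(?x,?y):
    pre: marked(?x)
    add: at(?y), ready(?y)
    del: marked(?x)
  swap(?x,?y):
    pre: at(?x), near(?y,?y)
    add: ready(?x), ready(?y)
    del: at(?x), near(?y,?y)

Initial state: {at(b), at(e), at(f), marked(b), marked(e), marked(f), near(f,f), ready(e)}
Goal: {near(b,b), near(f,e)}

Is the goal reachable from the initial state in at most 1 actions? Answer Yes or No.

1. swap(b,f)  →  {at(e), at(f), marked(b), marked(e), marked(f), ready(b), ready(e), ready(f)}
2. push(f,e)  →  {at(e), at(f), marked(b), marked(e), marked(f), near(f,e), near(f,f), ready(b), ready(e), ready(f)}
3. push(b,f)  →  {at(e), at(f), marked(b), marked(e), marked(f), near(b,b), near(b,f), near(f,e), near(f,f), ready(b), ready(e), ready(f)}
optimal plan length = 3; 3 > 1

No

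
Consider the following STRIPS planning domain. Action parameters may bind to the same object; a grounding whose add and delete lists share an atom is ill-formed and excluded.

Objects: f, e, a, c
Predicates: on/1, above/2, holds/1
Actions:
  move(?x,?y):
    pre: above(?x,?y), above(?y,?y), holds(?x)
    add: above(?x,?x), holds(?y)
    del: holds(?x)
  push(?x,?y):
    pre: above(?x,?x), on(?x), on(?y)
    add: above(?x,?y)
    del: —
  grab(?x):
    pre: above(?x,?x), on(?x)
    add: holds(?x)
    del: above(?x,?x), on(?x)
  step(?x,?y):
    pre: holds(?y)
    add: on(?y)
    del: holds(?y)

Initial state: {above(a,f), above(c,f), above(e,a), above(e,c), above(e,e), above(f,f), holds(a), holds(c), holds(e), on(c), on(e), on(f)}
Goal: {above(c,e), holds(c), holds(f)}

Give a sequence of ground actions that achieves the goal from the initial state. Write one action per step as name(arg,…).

move(c,f); move(e,c); push(c,e)

1. move(c,f)  →  {above(a,f), above(c,c), above(c,f), above(e,a), above(e,c), above(e,e), above(f,f), holds(a), holds(e), holds(f), on(c), on(e), on(f)}
2. move(e,c)  →  {above(a,f), above(c,c), above(c,f), above(e,a), above(e,c), above(e,e), above(f,f), holds(a), holds(c), holds(f), on(c), on(e), on(f)}
3. push(c,e)  →  {above(a,f), above(c,c), above(c,e), above(c,f), above(e,a), above(e,c), above(e,e), above(f,f), holds(a), holds(c), holds(f), on(c), on(e), on(f)}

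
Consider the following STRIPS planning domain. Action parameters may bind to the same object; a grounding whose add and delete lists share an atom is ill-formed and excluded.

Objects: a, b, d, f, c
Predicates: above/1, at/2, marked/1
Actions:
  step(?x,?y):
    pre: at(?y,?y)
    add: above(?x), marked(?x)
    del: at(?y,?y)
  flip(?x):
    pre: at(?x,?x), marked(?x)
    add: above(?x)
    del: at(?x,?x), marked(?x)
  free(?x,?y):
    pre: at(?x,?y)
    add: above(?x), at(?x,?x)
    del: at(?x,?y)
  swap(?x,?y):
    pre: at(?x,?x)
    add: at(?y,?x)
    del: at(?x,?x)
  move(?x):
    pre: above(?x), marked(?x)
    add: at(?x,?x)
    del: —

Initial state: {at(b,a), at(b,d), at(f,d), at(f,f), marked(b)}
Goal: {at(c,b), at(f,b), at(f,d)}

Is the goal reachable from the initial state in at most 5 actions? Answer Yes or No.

Yes

1. free(b,a)  →  {above(b), at(b,b), at(b,d), at(f,d), at(f,f), marked(b)}
2. swap(b,f)  →  {above(b), at(b,d), at(f,b), at(f,d), at(f,f), marked(b)}
3. free(b,d)  →  {above(b), at(b,b), at(f,b), at(f,d), at(f,f), marked(b)}
4. swap(b,c)  →  {above(b), at(c,b), at(f,b), at(f,d), at(f,f), marked(b)}
optimal plan length = 4; 4 ≤ 5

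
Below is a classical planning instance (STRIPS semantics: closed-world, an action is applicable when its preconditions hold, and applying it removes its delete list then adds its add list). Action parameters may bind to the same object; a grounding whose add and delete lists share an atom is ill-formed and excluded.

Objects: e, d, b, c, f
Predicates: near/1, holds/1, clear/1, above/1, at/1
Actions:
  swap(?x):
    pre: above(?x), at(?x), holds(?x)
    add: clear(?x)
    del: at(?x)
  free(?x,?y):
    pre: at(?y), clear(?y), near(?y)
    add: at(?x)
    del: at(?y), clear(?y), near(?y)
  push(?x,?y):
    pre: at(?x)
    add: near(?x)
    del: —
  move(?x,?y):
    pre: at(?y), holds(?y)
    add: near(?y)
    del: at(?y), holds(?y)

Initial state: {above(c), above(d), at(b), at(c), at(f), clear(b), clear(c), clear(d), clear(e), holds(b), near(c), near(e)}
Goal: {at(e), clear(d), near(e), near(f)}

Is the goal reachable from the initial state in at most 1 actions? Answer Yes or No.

No

1. free(e,c)  →  {above(c), above(d), at(b), at(e), at(f), clear(b), clear(d), clear(e), holds(b), near(e)}
2. push(f,e)  →  {above(c), above(d), at(b), at(e), at(f), clear(b), clear(d), clear(e), holds(b), near(e), near(f)}
optimal plan length = 2; 2 > 1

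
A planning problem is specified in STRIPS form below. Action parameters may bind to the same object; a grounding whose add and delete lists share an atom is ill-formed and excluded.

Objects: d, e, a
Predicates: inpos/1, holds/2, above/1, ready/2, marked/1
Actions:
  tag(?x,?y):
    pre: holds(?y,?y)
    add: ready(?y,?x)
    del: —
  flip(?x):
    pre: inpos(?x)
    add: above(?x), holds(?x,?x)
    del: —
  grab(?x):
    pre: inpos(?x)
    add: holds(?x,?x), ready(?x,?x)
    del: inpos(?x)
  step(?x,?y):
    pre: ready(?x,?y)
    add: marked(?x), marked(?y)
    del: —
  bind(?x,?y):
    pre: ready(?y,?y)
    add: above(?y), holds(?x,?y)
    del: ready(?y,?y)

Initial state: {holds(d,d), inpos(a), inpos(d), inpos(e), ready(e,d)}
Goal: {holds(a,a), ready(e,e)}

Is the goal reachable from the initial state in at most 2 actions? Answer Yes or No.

Yes

1. flip(a)  →  {above(a), holds(a,a), holds(d,d), inpos(a), inpos(d), inpos(e), ready(e,d)}
2. grab(e)  →  {above(a), holds(a,a), holds(d,d), holds(e,e), inpos(a), inpos(d), ready(e,d), ready(e,e)}
optimal plan length = 2; 2 ≤ 2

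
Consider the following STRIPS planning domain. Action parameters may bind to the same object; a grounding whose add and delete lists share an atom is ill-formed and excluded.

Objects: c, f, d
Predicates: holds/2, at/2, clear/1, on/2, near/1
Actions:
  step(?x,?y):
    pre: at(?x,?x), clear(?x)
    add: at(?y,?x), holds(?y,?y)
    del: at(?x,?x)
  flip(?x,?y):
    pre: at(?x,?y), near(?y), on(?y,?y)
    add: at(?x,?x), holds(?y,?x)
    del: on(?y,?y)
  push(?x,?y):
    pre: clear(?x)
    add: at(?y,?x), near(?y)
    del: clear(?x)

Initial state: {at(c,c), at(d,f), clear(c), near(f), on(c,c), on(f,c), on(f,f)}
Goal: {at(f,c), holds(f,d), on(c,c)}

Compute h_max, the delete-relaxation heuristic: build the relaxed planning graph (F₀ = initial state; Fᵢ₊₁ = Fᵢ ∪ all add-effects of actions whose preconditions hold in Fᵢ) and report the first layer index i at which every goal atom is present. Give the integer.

1

F0 = init (7 atoms)
F1 = F0 ∪ {at(d,c), at(d,d), at(f,c), holds(d,d), holds(f,d), holds(f,f), near(c), near(d)}  (15 atoms)
goal ⊆ F1  ⇒  h_max = 1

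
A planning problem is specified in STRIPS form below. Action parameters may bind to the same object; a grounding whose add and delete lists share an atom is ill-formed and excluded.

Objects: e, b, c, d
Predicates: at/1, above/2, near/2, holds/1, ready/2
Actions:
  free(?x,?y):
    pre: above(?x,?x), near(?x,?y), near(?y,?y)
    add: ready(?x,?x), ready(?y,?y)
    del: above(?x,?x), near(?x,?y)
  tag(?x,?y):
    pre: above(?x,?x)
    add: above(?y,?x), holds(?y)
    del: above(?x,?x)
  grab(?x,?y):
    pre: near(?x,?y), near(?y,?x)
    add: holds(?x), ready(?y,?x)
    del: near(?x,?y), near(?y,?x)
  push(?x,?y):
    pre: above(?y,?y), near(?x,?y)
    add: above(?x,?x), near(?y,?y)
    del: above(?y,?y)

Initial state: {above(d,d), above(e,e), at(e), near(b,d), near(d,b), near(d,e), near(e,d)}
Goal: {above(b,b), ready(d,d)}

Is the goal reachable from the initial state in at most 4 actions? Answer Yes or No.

Yes

1. push(b,d)  →  {above(b,b), above(e,e), at(e), near(b,d), near(d,b), near(d,d), near(d,e), near(e,d)}
2. free(e,d)  →  {above(b,b), at(e), near(b,d), near(d,b), near(d,d), near(d,e), ready(d,d), ready(e,e)}
optimal plan length = 2; 2 ≤ 4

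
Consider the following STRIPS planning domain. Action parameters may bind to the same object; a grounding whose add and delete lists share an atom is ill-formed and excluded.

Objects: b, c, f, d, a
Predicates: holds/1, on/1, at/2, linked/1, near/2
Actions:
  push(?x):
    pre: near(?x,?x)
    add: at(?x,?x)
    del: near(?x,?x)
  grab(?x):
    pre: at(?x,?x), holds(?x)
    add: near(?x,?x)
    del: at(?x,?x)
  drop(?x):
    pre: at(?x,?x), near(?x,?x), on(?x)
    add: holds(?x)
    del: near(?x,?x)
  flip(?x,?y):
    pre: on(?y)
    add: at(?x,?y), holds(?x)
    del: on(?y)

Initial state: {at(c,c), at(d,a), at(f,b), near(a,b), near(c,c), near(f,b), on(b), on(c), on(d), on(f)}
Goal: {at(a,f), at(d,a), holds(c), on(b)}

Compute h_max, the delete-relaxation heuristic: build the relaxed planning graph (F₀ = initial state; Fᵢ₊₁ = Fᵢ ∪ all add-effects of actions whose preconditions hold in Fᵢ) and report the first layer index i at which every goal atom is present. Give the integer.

1

F0 = init (10 atoms)
F1 = F0 ∪ {at(a,b), at(a,c), at(a,d), at(a,f), at(b,b), at(b,c), at(b,d), at(b,f), at(c,b), at(c,d), at(c,f), at(d,b), at(d,c), at(d,d), at(d,f), at(f,c), at(f,d), at(f,f), holds(a), holds(b), holds(c), holds(d), holds(f)}  (33 atoms)
goal ⊆ F1  ⇒  h_max = 1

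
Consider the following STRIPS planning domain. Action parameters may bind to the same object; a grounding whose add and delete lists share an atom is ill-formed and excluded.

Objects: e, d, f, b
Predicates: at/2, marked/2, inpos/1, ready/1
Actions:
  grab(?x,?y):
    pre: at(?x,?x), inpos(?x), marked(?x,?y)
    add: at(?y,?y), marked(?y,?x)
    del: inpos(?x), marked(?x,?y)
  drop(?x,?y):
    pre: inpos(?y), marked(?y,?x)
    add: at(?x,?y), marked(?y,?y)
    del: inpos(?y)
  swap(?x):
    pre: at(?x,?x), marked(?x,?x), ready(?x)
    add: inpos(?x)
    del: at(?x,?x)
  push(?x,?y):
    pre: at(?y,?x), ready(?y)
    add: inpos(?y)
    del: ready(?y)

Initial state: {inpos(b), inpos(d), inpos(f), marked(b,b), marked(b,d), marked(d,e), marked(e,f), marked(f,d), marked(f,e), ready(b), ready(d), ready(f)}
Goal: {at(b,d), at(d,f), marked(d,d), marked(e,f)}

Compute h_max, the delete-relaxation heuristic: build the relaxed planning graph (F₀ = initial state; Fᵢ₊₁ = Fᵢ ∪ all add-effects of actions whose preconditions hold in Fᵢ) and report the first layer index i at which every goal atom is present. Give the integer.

3

F0 = init (12 atoms)
F1 = F0 ∪ {at(b,b), at(d,b), at(d,f), at(e,d), at(e,f), marked(d,d), marked(f,f)}  (19 atoms)
F2 = F1 ∪ {at(d,d), at(f,f), marked(d,b)}  (22 atoms)
F3 = F2 ∪ {at(b,d), at(e,e), marked(d,f), marked(e,d)}  (26 atoms)
goal ⊆ F3  ⇒  h_max = 3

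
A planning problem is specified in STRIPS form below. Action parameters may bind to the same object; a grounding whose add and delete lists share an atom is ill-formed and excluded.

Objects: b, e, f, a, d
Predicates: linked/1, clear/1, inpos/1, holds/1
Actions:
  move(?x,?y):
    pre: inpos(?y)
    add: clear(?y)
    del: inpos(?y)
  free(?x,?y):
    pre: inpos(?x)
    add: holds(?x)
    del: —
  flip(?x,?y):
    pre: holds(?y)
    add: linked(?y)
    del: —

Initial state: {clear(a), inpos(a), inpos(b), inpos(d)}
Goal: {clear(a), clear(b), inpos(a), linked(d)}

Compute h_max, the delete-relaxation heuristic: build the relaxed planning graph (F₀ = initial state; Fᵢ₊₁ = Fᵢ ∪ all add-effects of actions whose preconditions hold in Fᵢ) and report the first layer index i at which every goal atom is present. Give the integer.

2

F0 = init (4 atoms)
F1 = F0 ∪ {clear(b), clear(d), holds(a), holds(b), holds(d)}  (9 atoms)
F2 = F1 ∪ {linked(a), linked(b), linked(d)}  (12 atoms)
goal ⊆ F2  ⇒  h_max = 2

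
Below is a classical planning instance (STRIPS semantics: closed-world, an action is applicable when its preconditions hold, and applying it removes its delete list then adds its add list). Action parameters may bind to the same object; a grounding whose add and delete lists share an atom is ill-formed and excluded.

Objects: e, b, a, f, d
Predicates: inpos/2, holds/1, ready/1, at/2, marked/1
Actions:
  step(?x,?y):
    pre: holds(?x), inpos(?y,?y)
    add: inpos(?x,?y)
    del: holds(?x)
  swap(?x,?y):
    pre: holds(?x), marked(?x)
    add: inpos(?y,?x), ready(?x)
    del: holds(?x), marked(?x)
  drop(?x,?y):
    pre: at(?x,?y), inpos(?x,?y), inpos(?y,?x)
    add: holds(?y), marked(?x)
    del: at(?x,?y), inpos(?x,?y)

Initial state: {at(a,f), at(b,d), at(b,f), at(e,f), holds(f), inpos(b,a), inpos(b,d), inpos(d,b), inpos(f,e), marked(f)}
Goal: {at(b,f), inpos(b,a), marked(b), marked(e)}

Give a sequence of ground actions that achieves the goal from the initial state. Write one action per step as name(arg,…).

1. swap(f,e)  →  {at(a,f), at(b,d), at(b,f), at(e,f), inpos(b,a), inpos(b,d), inpos(d,b), inpos(e,f), inpos(f,e), ready(f)}
2. drop(e,f)  →  {at(a,f), at(b,d), at(b,f), holds(f), inpos(b,a), inpos(b,d), inpos(d,b), inpos(f,e), marked(e), ready(f)}
3. drop(b,d)  →  {at(a,f), at(b,f), holds(d), holds(f), inpos(b,a), inpos(d,b), inpos(f,e), marked(b), marked(e), ready(f)}

swap(f,e); drop(e,f); drop(b,d)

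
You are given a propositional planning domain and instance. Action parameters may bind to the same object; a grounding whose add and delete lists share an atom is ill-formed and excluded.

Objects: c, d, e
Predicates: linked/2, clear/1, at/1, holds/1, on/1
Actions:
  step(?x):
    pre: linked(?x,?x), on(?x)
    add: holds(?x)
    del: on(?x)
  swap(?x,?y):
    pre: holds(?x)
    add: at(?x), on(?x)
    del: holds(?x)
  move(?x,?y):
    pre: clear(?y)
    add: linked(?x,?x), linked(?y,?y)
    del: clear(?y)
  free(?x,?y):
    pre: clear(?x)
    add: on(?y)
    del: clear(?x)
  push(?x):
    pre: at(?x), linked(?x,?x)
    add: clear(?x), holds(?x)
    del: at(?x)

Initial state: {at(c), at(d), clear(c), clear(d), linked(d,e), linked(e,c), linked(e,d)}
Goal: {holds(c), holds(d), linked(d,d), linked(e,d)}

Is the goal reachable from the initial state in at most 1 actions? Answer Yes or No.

No

1. move(c,d)  →  {at(c), at(d), clear(c), linked(c,c), linked(d,d), linked(d,e), linked(e,c), linked(e,d)}
2. push(c)  →  {at(d), clear(c), holds(c), linked(c,c), linked(d,d), linked(d,e), linked(e,c), linked(e,d)}
3. push(d)  →  {clear(c), clear(d), holds(c), holds(d), linked(c,c), linked(d,d), linked(d,e), linked(e,c), linked(e,d)}
optimal plan length = 3; 3 > 1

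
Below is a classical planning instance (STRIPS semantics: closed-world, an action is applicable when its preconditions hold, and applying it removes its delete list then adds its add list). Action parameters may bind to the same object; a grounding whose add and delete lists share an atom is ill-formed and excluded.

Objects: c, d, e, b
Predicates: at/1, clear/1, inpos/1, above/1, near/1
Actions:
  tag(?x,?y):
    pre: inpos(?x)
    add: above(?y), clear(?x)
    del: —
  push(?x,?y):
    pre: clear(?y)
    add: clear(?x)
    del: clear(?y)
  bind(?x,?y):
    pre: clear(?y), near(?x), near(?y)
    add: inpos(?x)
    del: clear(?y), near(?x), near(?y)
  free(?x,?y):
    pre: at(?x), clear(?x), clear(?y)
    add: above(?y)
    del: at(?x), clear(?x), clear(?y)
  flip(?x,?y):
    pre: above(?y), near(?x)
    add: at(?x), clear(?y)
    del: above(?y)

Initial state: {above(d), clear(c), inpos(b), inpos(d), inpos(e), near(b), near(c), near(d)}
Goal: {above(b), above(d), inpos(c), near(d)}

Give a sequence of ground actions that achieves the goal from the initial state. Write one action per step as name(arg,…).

tag(d,b); bind(c,c)

1. tag(d,b)  →  {above(b), above(d), clear(c), clear(d), inpos(b), inpos(d), inpos(e), near(b), near(c), near(d)}
2. bind(c,c)  →  {above(b), above(d), clear(d), inpos(b), inpos(c), inpos(d), inpos(e), near(b), near(d)}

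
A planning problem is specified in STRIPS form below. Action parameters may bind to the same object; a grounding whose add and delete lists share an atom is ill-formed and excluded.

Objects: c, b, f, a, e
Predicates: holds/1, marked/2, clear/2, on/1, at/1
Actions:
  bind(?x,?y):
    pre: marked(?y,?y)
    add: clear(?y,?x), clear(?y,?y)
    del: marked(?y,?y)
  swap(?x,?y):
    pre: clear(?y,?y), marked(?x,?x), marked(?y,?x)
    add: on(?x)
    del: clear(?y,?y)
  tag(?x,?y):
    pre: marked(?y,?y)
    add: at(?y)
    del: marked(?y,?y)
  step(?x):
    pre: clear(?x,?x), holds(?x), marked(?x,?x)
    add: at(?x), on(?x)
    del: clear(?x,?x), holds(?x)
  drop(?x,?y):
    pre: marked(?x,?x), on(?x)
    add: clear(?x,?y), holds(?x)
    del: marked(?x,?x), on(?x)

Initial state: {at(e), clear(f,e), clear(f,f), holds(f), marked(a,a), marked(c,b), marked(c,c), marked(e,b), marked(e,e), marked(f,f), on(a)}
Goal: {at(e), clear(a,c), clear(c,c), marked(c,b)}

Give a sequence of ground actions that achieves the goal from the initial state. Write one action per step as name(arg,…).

1. bind(c,c)  →  {at(e), clear(c,c), clear(f,e), clear(f,f), holds(f), marked(a,a), marked(c,b), marked(e,b), marked(e,e), marked(f,f), on(a)}
2. bind(c,a)  →  {at(e), clear(a,a), clear(a,c), clear(c,c), clear(f,e), clear(f,f), holds(f), marked(c,b), marked(e,b), marked(e,e), marked(f,f), on(a)}

bind(c,c); bind(c,a)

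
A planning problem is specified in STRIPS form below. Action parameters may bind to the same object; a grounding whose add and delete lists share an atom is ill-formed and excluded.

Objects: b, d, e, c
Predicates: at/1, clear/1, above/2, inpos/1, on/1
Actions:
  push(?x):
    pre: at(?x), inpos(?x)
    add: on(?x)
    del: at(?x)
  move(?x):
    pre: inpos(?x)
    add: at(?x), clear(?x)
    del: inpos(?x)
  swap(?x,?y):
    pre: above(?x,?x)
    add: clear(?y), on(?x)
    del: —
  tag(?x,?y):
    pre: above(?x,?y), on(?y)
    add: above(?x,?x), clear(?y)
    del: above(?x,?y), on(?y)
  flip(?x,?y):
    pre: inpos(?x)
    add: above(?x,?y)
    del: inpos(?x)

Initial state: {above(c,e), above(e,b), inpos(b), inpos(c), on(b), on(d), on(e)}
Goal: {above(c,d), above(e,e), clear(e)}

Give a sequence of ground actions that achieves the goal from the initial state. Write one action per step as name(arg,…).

tag(e,b); swap(e,e); flip(c,d)

1. tag(e,b)  →  {above(c,e), above(e,e), clear(b), inpos(b), inpos(c), on(d), on(e)}
2. swap(e,e)  →  {above(c,e), above(e,e), clear(b), clear(e), inpos(b), inpos(c), on(d), on(e)}
3. flip(c,d)  →  {above(c,d), above(c,e), above(e,e), clear(b), clear(e), inpos(b), on(d), on(e)}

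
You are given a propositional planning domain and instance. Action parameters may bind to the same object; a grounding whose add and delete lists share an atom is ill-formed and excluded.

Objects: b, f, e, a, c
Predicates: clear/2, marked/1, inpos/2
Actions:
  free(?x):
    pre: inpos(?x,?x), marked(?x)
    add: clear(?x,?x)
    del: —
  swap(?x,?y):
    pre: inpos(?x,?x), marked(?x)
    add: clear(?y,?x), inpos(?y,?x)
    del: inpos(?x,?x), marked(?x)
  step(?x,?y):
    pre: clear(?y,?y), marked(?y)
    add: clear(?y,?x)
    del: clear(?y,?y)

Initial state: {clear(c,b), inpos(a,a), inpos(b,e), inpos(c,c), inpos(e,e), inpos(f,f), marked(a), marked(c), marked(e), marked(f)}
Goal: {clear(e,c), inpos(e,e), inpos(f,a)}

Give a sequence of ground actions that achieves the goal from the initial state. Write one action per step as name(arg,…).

1. swap(a,f)  →  {clear(c,b), clear(f,a), inpos(b,e), inpos(c,c), inpos(e,e), inpos(f,a), inpos(f,f), marked(c), marked(e), marked(f)}
2. swap(c,e)  →  {clear(c,b), clear(e,c), clear(f,a), inpos(b,e), inpos(e,c), inpos(e,e), inpos(f,a), inpos(f,f), marked(e), marked(f)}

swap(a,f); swap(c,e)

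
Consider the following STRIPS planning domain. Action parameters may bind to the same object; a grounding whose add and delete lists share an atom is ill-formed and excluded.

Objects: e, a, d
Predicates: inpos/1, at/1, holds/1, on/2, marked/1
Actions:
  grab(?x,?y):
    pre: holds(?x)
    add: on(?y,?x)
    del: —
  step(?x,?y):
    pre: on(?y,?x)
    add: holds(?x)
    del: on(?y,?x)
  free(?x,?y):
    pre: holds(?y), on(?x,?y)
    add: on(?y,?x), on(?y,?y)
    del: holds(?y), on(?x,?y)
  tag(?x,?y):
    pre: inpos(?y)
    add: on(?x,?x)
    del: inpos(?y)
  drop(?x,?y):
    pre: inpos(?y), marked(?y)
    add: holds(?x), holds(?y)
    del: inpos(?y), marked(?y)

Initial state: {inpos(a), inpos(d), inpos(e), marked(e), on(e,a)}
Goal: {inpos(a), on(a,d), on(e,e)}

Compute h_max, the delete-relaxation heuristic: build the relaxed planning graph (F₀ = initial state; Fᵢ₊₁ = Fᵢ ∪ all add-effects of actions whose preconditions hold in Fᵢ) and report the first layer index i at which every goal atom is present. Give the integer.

F0 = init (5 atoms)
F1 = F0 ∪ {holds(a), holds(d), holds(e), on(a,a), on(d,d), on(e,e)}  (11 atoms)
F2 = F1 ∪ {on(a,d), on(a,e), on(d,a), on(d,e), on(e,d)}  (16 atoms)
goal ⊆ F2  ⇒  h_max = 2

2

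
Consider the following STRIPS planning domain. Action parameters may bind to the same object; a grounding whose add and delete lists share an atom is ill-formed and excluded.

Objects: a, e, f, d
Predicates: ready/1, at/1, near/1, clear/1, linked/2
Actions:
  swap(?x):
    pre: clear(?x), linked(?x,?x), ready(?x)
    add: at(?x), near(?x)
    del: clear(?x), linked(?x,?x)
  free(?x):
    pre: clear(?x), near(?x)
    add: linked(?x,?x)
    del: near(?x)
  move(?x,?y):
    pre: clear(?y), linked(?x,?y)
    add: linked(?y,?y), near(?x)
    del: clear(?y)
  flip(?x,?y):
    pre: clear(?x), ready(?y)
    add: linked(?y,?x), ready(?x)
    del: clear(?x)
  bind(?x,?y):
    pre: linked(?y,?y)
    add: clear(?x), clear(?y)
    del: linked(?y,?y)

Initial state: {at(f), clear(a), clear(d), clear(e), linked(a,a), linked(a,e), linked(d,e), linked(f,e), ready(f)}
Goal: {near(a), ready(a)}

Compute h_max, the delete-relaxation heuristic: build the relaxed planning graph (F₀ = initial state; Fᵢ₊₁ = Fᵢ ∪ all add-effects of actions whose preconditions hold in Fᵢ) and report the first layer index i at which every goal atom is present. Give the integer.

F0 = init (9 atoms)
F1 = F0 ∪ {clear(f), linked(e,e), linked(f,a), linked(f,d), near(a), near(d), near(f), ready(a), ready(d), ready(e)}  (19 atoms)
goal ⊆ F1  ⇒  h_max = 1

1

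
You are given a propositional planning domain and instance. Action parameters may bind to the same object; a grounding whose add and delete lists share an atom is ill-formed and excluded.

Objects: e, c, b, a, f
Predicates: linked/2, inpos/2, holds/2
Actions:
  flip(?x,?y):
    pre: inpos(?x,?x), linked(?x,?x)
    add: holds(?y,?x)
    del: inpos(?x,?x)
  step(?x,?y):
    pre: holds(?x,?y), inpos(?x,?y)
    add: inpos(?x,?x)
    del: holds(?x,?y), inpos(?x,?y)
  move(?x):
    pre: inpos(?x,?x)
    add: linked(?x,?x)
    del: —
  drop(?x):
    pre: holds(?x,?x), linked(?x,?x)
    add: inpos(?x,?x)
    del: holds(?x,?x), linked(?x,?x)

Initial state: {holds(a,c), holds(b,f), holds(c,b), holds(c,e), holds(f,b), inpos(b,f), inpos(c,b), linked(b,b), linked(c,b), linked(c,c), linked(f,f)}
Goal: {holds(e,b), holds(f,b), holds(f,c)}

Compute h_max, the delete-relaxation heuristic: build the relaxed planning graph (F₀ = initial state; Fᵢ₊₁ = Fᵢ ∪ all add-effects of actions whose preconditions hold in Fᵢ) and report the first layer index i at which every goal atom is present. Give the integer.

F0 = init (11 atoms)
F1 = F0 ∪ {inpos(b,b), inpos(c,c)}  (13 atoms)
F2 = F1 ∪ {holds(a,b), holds(b,b), holds(b,c), holds(c,c), holds(e,b), holds(e,c), holds(f,c)}  (20 atoms)
goal ⊆ F2  ⇒  h_max = 2

2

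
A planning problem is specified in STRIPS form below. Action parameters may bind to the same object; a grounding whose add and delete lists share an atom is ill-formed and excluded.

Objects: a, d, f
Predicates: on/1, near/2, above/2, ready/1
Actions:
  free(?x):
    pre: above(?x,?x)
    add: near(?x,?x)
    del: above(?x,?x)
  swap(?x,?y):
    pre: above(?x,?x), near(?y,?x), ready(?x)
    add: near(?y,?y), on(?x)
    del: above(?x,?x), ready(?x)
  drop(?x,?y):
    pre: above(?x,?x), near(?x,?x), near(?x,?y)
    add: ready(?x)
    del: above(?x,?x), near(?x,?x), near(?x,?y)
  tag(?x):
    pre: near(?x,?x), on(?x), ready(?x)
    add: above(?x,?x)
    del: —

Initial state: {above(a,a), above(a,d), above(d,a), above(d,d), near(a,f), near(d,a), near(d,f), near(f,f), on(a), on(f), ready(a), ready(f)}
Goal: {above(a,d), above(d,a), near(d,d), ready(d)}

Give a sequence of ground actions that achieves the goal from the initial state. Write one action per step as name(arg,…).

1. swap(a,d)  →  {above(a,d), above(d,a), above(d,d), near(a,f), near(d,a), near(d,d), near(d,f), near(f,f), on(a), on(f), ready(f)}
2. drop(d,a)  →  {above(a,d), above(d,a), near(a,f), near(d,f), near(f,f), on(a), on(f), ready(d), ready(f)}
3. tag(f)  →  {above(a,d), above(d,a), above(f,f), near(a,f), near(d,f), near(f,f), on(a), on(f), ready(d), ready(f)}
4. swap(f,d)  →  {above(a,d), above(d,a), near(a,f), near(d,d), near(d,f), near(f,f), on(a), on(f), ready(d)}

swap(a,d); drop(d,a); tag(f); swap(f,d)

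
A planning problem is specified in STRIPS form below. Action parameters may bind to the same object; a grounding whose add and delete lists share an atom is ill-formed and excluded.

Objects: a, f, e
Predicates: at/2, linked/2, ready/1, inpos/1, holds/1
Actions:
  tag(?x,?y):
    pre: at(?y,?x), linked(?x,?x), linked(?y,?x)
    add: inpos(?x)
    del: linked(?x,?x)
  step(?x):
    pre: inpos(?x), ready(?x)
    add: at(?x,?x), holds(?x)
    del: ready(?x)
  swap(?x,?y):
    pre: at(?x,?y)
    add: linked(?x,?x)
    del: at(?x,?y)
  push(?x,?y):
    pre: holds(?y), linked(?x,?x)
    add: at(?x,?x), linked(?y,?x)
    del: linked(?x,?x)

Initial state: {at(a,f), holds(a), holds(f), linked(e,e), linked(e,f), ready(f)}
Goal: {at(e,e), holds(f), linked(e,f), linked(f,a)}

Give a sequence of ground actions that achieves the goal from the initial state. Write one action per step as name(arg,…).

swap(a,f); push(a,f); push(e,a)

1. swap(a,f)  →  {holds(a), holds(f), linked(a,a), linked(e,e), linked(e,f), ready(f)}
2. push(a,f)  →  {at(a,a), holds(a), holds(f), linked(e,e), linked(e,f), linked(f,a), ready(f)}
3. push(e,a)  →  {at(a,a), at(e,e), holds(a), holds(f), linked(a,e), linked(e,f), linked(f,a), ready(f)}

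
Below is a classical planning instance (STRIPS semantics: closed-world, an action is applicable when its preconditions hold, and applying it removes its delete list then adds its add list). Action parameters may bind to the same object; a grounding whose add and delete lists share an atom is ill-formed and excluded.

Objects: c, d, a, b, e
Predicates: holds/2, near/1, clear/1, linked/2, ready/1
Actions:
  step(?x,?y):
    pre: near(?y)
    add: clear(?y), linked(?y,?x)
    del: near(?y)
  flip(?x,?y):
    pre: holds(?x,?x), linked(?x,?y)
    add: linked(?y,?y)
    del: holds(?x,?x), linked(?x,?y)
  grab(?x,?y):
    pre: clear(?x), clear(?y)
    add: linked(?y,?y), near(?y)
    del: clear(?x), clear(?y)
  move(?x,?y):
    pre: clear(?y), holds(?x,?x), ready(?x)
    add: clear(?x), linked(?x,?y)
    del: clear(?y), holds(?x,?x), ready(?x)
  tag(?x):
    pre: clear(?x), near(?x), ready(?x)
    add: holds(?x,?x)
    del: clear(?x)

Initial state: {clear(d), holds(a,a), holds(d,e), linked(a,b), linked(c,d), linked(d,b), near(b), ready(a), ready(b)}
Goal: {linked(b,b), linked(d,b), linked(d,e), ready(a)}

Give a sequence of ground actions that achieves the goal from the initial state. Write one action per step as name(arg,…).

1. step(b,b)  →  {clear(b), clear(d), holds(a,a), holds(d,e), linked(a,b), linked(b,b), linked(c,d), linked(d,b), ready(a), ready(b)}
2. grab(d,d)  →  {clear(b), holds(a,a), holds(d,e), linked(a,b), linked(b,b), linked(c,d), linked(d,b), linked(d,d), near(d), ready(a), ready(b)}
3. step(e,d)  →  {clear(b), clear(d), holds(a,a), holds(d,e), linked(a,b), linked(b,b), linked(c,d), linked(d,b), linked(d,d), linked(d,e), ready(a), ready(b)}

step(b,b); grab(d,d); step(e,d)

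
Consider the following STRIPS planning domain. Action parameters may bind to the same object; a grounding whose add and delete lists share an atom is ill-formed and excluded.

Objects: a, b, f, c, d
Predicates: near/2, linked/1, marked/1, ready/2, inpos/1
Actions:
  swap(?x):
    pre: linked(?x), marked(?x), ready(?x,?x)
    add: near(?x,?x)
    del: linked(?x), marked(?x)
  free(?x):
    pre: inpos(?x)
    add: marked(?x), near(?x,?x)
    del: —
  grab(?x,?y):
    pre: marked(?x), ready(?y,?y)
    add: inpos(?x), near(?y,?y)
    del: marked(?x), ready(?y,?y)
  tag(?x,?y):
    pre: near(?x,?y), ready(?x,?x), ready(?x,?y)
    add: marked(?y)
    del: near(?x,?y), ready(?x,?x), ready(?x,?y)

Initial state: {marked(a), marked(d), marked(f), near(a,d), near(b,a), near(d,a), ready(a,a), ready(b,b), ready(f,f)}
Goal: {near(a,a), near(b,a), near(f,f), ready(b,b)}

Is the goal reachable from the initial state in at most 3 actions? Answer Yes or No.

1. grab(a,a)  →  {inpos(a), marked(d), marked(f), near(a,a), near(a,d), near(b,a), near(d,a), ready(b,b), ready(f,f)}
2. grab(f,f)  →  {inpos(a), inpos(f), marked(d), near(a,a), near(a,d), near(b,a), near(d,a), near(f,f), ready(b,b)}
optimal plan length = 2; 2 ≤ 3

Yes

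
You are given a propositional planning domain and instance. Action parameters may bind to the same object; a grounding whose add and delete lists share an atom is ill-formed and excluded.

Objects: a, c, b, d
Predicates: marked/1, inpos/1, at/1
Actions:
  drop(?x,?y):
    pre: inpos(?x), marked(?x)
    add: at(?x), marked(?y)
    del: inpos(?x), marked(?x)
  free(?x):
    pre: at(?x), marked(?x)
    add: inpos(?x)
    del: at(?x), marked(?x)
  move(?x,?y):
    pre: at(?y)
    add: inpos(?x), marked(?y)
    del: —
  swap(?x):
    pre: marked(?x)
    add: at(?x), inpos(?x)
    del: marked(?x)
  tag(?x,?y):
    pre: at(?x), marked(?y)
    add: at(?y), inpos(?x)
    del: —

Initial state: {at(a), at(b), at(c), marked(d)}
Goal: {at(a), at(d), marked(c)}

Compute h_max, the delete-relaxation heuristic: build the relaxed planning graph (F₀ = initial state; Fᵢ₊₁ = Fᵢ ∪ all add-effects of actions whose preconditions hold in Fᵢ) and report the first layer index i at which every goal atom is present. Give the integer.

1

F0 = init (4 atoms)
F1 = F0 ∪ {at(d), inpos(a), inpos(b), inpos(c), inpos(d), marked(a), marked(b), marked(c)}  (12 atoms)
goal ⊆ F1  ⇒  h_max = 1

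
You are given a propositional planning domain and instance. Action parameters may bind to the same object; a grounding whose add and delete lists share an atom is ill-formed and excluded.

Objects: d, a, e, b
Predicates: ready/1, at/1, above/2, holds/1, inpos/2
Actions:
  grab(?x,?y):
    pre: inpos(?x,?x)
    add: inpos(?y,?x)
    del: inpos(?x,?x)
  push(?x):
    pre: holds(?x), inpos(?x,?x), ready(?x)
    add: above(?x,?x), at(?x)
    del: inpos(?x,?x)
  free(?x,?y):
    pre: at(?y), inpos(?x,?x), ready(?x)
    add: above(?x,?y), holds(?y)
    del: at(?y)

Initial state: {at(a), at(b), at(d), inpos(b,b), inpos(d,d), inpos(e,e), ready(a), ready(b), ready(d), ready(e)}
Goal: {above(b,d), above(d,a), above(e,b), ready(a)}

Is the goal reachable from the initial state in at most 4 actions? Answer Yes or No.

Yes

1. free(d,a)  →  {above(d,a), at(b), at(d), holds(a), inpos(b,b), inpos(d,d), inpos(e,e), ready(a), ready(b), ready(d), ready(e)}
2. free(e,b)  →  {above(d,a), above(e,b), at(d), holds(a), holds(b), inpos(b,b), inpos(d,d), inpos(e,e), ready(a), ready(b), ready(d), ready(e)}
3. free(b,d)  →  {above(b,d), above(d,a), above(e,b), holds(a), holds(b), holds(d), inpos(b,b), inpos(d,d), inpos(e,e), ready(a), ready(b), ready(d), ready(e)}
optimal plan length = 3; 3 ≤ 4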